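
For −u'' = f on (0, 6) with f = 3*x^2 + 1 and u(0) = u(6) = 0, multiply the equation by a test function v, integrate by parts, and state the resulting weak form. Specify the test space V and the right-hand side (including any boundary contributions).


V = H^1_0(0, 6) (so v(0) = v(6) = 0); weak form: ∫_0^6 u'v' dx = ∫_0^6 (3*x^2 + 1) v dx for all v ∈ V.

Multiply both sides by a test function v and integrate from 0 to 6:
  ∫_0^6 −u''(x) v(x) dx = ∫_0^6 f(x) v(x) dx.
Integrate the LHS by parts once:
  ∫_0^6 −u'' v dx = −[u'(x) v(x)]_0^6 + ∫_0^6 u'(x) v'(x) dx.
Thus ∫_0^6 u'(x) v'(x) dx = ∫_0^6 f(x) v(x) dx + [u'(x) v(x)]_0^6.
Choose V so that boundary terms are either known or forced to vanish.
u is Dirichlet: u(0) = u(6) = 0. Let V = H^1_0(0, 6); then v(0) = v(6) = 0, and [u' v]_0^6 = 0.
Weak formulation: find u (satisfying any essential BC) such that ∫_0^6 u'(x) v'(x) dx = ∫_0^6 f v dx for all v ∈ V.
Substituting f(x) = 3*x^2 + 1, the right-hand side is ∫_0^6 (3*x^2 + 1) v dx.


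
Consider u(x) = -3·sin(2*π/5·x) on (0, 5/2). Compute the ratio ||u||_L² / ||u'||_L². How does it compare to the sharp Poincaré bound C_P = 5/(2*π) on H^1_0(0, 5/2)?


||u||_L² / ||u'||_L² = 5/(2*π) = C_P.

u(x) = -3·sin(2*π/5·x), so u'(x) = -6*π*cos(2*π*x/5)/5.
Writing u(x) = A·sin(kπx/L) with A = -3 and k = 1, use ∫_0^L sin²(kπx/L) dx = L/2 and ∫_0^L cos²(kπx/L) dx = L/2.
u² = 9·sin²(2*π/5·x) and (u')² = 36*π^2/25·cos²(2*π/5·x), and each of sin², cos² integrates to L/2 = 5/4 over (0, 5/2).
∫_0^5/2 u² dx = 45/4, so ||u||_L² = 3*sqrt(5)/2.
∫_0^5/2 (u')² dx = 9*π^2/5, so ||u'||_L² = 3*sqrt(5)*π/5.
Ratio ||u||_L² / ||u'||_L² = 5/(2*π).
Sharp Poincaré constant on H^1_0(0, 5/2) is C_P = L/π = 5/(2*π), achieved by sin(2*π/5·x).
This is the k = 1 eigenfunction (up to amplitude), so the ratio equals the sharp Poincaré constant exactly.


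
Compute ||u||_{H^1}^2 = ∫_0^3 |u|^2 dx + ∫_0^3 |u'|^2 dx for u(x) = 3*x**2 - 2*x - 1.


||u||_{H^1}^2 = 2127/5

The H^1 norm (squared) on an interval (0, L) is
  ||u||_{H^1}^2 = ∫_0^L u(x)^2 dx + ∫_0^L u'(x)^2 dx.
Compute u'(x) = 6*x - 2.
Then u(x)^2 = 9*x**4 - 12*x**3 - 2*x**2 + 4*x + 1 and u'(x)^2 = 36*x**2 - 24*x + 4.
Integrate each monomial from 0 to 3 using ∫_0^3 c·x^n dx = c·3^(n+1)/(n+1):
  ∫_0^3 u(x)^2 dx = ∫_0^3 (9*x^4 - 12*x^3 - 2*x^2 + 4*x + 1) dx. Term by term:
    ∫_0^3 9*x^4 dx = 2187/5;  ∫_0^3 -12*x^3 dx = -243;  ∫_0^3 -2*x^2 dx = -18;
    ∫_0^3 4*x dx = 18;  ∫_0^3 1 dx = 3.
  Sum: 2187/5 − 243 − 18 + 18 + 3 = 987/5.
  ∫_0^3 u'(x)^2 dx = ∫_0^3 (36*x^2 - 24*x + 4) dx. Term by term:
    ∫_0^3 36*x^2 dx = 324;  ∫_0^3 -24*x dx = -108;  ∫_0^3 4 dx = 12.
  Sum: 324 − 108 + 12 = 228.
Adding: ||u||_{H^1}^2 = 987/5 + 228 = 2127/5.


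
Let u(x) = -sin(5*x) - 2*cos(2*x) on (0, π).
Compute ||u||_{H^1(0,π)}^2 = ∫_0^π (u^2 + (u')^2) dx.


||u||_{H^1(0,π)}^2 = 200/21 + 23*π

u'(x) = 4*sin(2*x) - 5*cos(5*x).
Expand u² and (u')² and integrate term by term on (0, π), using: for integers n ≥ 1, ∫_0^π sin²(nx) dx = ∫_0^π cos²(nx) dx = π/2; for n ≠ n', ∫_0^π sin(nx)sin(n'x) dx = ∫_0^π cos(nx)cos(n'x) dx = 0; and by product-to-sum, ∫_0^π sin(nx)cos(n'x) dx = ½∫_0^π [sin((n+n')x) + sin((n−n')x)] dx, which is 0 when n+n' is even and 2n/(n²−n'²) when n+n' is odd (it need not vanish on (0, π)).
  u² squared terms: (-1)²·∫sin(5x)² dx = 1·π/2 = π/2;  (-2)²·∫cos(2x)² dx = 4·π/2 = 2*π.
  u² cross terms: 2·(-1)·(-2)·∫sin(5x)·cos(2x) dx = 4·(10/21) = 40/21.
  So ∫_0^π u² dx = π/2 + 2*π + 40/21 = 40/21 + 5*π/2.
  (u')² squared terms: (-5)²·∫cos(5x)² dx = 25·π/2 = 25*π/2;  (4)²·∫sin(2x)² dx = 16·π/2 = 8*π.
  (u')² cross terms: 2·(-5)·(4)·∫cos(5x)·sin(2x) dx = -40·(-4/21) = 160/21.
  So ∫_0^π (u')² dx = 25*π/2 + 8*π + 160/21 = 160/21 + 41*π/2.
||u||_{H^1}^2 = (40/21 + 5*π/2) + (160/21 + 41*π/2) = 200/21 + 23*π.


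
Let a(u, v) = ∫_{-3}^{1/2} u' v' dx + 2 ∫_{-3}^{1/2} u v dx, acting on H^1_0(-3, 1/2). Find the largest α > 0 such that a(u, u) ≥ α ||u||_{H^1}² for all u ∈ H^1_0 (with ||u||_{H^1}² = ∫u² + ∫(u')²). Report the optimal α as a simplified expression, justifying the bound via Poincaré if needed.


α = 1

Coercivity of a(·,·) on H^1_0(-3, 1/2) means a(u, u) ≥ α ||u||_{H^1}² for every u ∈ H^1_0.
The interval has length L = 7/2, and Poincaré/coercivity depend only on L. Here a(u, u) = ∫(u')² + (2)·∫u².
Here c = 2 ≥ 1, so a(u,u) = ∫(u')² + c∫u² ≥ ∫(u')² + ∫u² = ||u||_{H^1}², i.e. α = 1 works. No larger α is possible: a(u,u) ≥ α||u||_{H^1}² means (1−α)∫(u')² ≥ (α−c)∫u², and for the modes u_n = sin(nπ(x−x₀)/L) (x₀ the left endpoint) one has ∫u_n²/∫(u_n')² = (L/(nπ))² → 0, so a(u_n,u_n)/||u_n||_{H^1}² → 1. Hence the optimal constant is α = 1.
Therefore α = 1.


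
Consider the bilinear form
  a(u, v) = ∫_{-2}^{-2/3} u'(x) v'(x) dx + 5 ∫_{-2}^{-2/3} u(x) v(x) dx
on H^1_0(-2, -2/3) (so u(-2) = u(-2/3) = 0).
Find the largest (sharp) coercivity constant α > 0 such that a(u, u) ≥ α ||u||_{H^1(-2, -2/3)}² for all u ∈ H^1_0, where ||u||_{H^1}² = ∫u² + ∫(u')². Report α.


α = 1

Coercivity of a(·,·) on H^1_0(-2, -2/3) means a(u, u) ≥ α ||u||_{H^1}² for every u ∈ H^1_0.
The interval has length L = 4/3, and Poincaré/coercivity depend only on L. Here a(u, u) = ∫(u')² + (5)·∫u².
Here c = 5 ≥ 1, so a(u,u) = ∫(u')² + c∫u² ≥ ∫(u')² + ∫u² = ||u||_{H^1}², i.e. α = 1 works. No larger α is possible: a(u,u) ≥ α||u||_{H^1}² means (1−α)∫(u')² ≥ (α−c)∫u², and for the modes u_n = sin(nπ(x−x₀)/L) (x₀ the left endpoint) one has ∫u_n²/∫(u_n')² = (L/(nπ))² → 0, so a(u_n,u_n)/||u_n||_{H^1}² → 1. Hence the optimal constant is α = 1.
Therefore α = 1.


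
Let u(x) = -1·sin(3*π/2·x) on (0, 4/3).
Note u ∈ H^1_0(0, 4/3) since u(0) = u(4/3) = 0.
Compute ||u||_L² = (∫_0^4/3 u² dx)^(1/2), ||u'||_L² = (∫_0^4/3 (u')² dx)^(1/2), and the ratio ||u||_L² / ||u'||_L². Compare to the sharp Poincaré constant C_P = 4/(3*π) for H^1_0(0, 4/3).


||u||_L² / ||u'||_L² = 2/(3*π) < C_P = 4/(3*π).

u(x) = -1·sin(3*π/2·x), so u'(x) = -3*π*cos(3*π*x/2)/2.
Writing u(x) = A·sin(kπx/L) with A = -1 and k = 2, use ∫_0^L sin²(kπx/L) dx = L/2 and ∫_0^L cos²(kπx/L) dx = L/2.
u² = 1·sin²(3*π/2·x) and (u')² = 9*π^2/4·cos²(3*π/2·x), and each of sin², cos² integrates to L/2 = 2/3 over (0, 4/3).
∫_0^4/3 u² dx = 2/3, so ||u||_L² = sqrt(6)/3.
∫_0^4/3 (u')² dx = 3*π^2/2, so ||u'||_L² = sqrt(6)*π/2.
Ratio ||u||_L² / ||u'||_L² = 2/(3*π).
Sharp Poincaré constant on H^1_0(0, 4/3) is C_P = L/π = 4/(3*π), achieved by sin(3*π/4·x).
This is the k = 2 harmonic; the ratio L/(kπ) is strictly less than C_P = L/π, consistent with the sharp inequality ||u||_L² ≤ C_P ||u'||_L².


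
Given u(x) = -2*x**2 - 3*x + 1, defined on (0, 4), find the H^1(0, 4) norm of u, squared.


||u||_{H^1}^2 = 11096/5

The H^1 norm (squared) on an interval (0, L) is
  ||u||_{H^1}^2 = ∫_0^L u(x)^2 dx + ∫_0^L u'(x)^2 dx.
Compute u'(x) = -4*x - 3.
Then u(x)^2 = 4*x**4 + 12*x**3 + 5*x**2 - 6*x + 1 and u'(x)^2 = 16*x**2 + 24*x + 9.
Integrate each monomial from 0 to 4 using ∫_0^4 c·x^n dx = c·4^(n+1)/(n+1):
  ∫_0^4 u(x)^2 dx = ∫_0^4 (4*x^4 + 12*x^3 + 5*x^2 - 6*x + 1) dx. Term by term:
    ∫_0^4 4*x^4 dx = 4096/5;  ∫_0^4 12*x^3 dx = 768;  ∫_0^4 5*x^2 dx = 320/3;
    ∫_0^4 -6*x dx = -48;  ∫_0^4 1 dx = 4.
  Sum: 4096/5 + 768 + 320/3 − 48 + 4 = 24748/15.
  ∫_0^4 u'(x)^2 dx = ∫_0^4 (16*x^2 + 24*x + 9) dx. Term by term:
    ∫_0^4 16*x^2 dx = 1024/3;  ∫_0^4 24*x dx = 192;  ∫_0^4 9 dx = 36.
  Sum: 1024/3 + 192 + 36 = 1708/3.
Adding: ||u||_{H^1}^2 = 24748/15 + 1708/3 = 11096/5.


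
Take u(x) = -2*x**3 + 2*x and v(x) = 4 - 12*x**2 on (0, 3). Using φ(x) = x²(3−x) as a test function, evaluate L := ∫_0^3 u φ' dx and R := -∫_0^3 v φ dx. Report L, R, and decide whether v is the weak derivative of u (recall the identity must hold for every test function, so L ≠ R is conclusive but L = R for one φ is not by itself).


LHS = 1323/10, RHS = 1323/5. No, v is not the weak derivative of u.

u(x) = -2*x**3 + 2*x, classical derivative u'(x) = 2 - 6*x**2.
φ(x) = x²(3−x), so φ'(x) = 3*x*(2 - x).
Note φ(0) = φ(3) = 0, so the boundary term u·φ vanishes.
LHS = ∫_0^3 u(x) φ'(x) dx = ∫_0^3 (6*x^5 - 12*x^4 - 6*x^3 + 12*x^2) dx. Term by term:
  ∫_0^3 6*x^5 dx = 729;  ∫_0^3 -12*x^4 dx = -2916/5;  ∫_0^3 -6*x^3 dx = -243/2;
  ∫_0^3 12*x^2 dx = 108.
Sum: 729 − 2916/5 − 243/2 + 108 = 1323/10.
So LHS = 1323/10.
∫_0^3 v(x) φ(x) dx = ∫_0^3 (12*x^5 - 36*x^4 - 4*x^3 + 12*x^2) dx. Term by term:
  ∫_0^3 12*x^5 dx = 1458;  ∫_0^3 -36*x^4 dx = -8748/5;  ∫_0^3 -4*x^3 dx = -81;
  ∫_0^3 12*x^2 dx = 108.
Sum: 1458 − 8748/5 − 81 + 108 = -1323/5.
So RHS = -∫_0^3 v(x) φ(x) dx = 1323/5.
LHS − RHS = -1323/10 ≠ 0, so the identity fails.
(For a valid weak derivative the identity must hold for EVERY test function, in particular this one. The failure shows v is NOT the weak derivative of u.)
Correct weak derivative would be u'(x) = 2 - 6*x**2.


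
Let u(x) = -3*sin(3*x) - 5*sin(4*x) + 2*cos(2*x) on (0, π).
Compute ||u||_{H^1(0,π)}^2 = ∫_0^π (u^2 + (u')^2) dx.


||u||_{H^1(0,π)}^2 = -72 + 535*π/2

u'(x) = -4*sin(2*x) - 9*cos(3*x) - 20*cos(4*x).
Expand u² and (u')² and integrate term by term on (0, π), using: for integers n ≥ 1, ∫_0^π sin²(nx) dx = ∫_0^π cos²(nx) dx = π/2; for n ≠ n', ∫_0^π sin(nx)sin(n'x) dx = ∫_0^π cos(nx)cos(n'x) dx = 0; and by product-to-sum, ∫_0^π sin(nx)cos(n'x) dx = ½∫_0^π [sin((n+n')x) + sin((n−n')x)] dx, which is 0 when n+n' is even and 2n/(n²−n'²) when n+n' is odd (it need not vanish on (0, π)).
  u² squared terms: (-5)²·∫sin(4x)² dx = 25·π/2 = 25*π/2;  (-3)²·∫sin(3x)² dx = 9·π/2 = 9*π/2;  (2)²·∫cos(2x)² dx = 4·π/2 = 2*π.
  u² cross terms: 2·(-5)·(-3)·∫sin(4x)·sin(3x) dx = 30·(0) = 0;  2·(-5)·(2)·∫sin(4x)·cos(2x) dx = -20·(0) = 0;  2·(-3)·(2)·∫sin(3x)·cos(2x) dx = -12·(6/5) = -72/5.
  So ∫_0^π u² dx = 25*π/2 + 9*π/2 + 2*π + 0 + 0 − 72/5 = -72/5 + 19*π.
  (u')² squared terms: (-20)²·∫cos(4x)² dx = 400·π/2 = 200*π;  (-9)²·∫cos(3x)² dx = 81·π/2 = 81*π/2;  (-4)²·∫sin(2x)² dx = 16·π/2 = 8*π.
  (u')² cross terms: 2·(-20)·(-9)·∫cos(4x)·cos(3x) dx = 360·(0) = 0;  2·(-20)·(-4)·∫cos(4x)·sin(2x) dx = 160·(0) = 0;  2·(-9)·(-4)·∫cos(3x)·sin(2x) dx = 72·(-4/5) = -288/5.
  So ∫_0^π (u')² dx = 200*π + 81*π/2 + 8*π + 0 + 0 − 288/5 = -288/5 + 497*π/2.
||u||_{H^1}^2 = (-72/5 + 19*π) + (-288/5 + 497*π/2) = -72 + 535*π/2.


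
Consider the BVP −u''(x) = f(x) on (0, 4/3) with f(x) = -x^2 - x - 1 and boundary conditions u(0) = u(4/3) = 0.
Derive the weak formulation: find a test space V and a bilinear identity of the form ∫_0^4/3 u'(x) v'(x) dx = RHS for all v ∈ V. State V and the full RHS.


V = H^1_0(0, 4/3) (so v(0) = v(4/3) = 0); weak form: ∫_0^4/3 u'v' dx = ∫_0^4/3 (-x^2 - x - 1) v dx for all v ∈ V.

Multiply both sides by a test function v and integrate from 0 to 4/3:
  ∫_0^4/3 −u''(x) v(x) dx = ∫_0^4/3 f(x) v(x) dx.
Integrate the LHS by parts once:
  ∫_0^4/3 −u'' v dx = −[u'(x) v(x)]_0^4/3 + ∫_0^4/3 u'(x) v'(x) dx.
Thus ∫_0^4/3 u'(x) v'(x) dx = ∫_0^4/3 f(x) v(x) dx + [u'(x) v(x)]_0^4/3.
Choose V so that boundary terms are either known or forced to vanish.
u is Dirichlet: u(0) = u(4/3) = 0. Let V = H^1_0(0, 4/3); then v(0) = v(4/3) = 0, and [u' v]_0^4/3 = 0.
Weak formulation: find u (satisfying any essential BC) such that ∫_0^4/3 u'(x) v'(x) dx = ∫_0^4/3 f v dx for all v ∈ V.
Substituting f(x) = -x^2 - x - 1, the right-hand side is ∫_0^4/3 (-x^2 - x - 1) v dx.


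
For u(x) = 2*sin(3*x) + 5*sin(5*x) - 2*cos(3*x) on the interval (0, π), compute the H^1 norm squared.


||u||_{H^1(0,π)}^2 = 365*π

u'(x) = 6*sin(3*x) + 6*cos(3*x) + 25*cos(5*x).
Expand u² and (u')² and integrate term by term on (0, π), using: for integers n ≥ 1, ∫_0^π sin²(nx) dx = ∫_0^π cos²(nx) dx = π/2; for n ≠ n', ∫_0^π sin(nx)sin(n'x) dx = ∫_0^π cos(nx)cos(n'x) dx = 0; and by product-to-sum, ∫_0^π sin(nx)cos(n'x) dx = ½∫_0^π [sin((n+n')x) + sin((n−n')x)] dx, which is 0 when n+n' is even and 2n/(n²−n'²) when n+n' is odd (it need not vanish on (0, π)).
  u² squared terms: (-2)²·∫cos(3x)² dx = 4·π/2 = 2*π;  (2)²·∫sin(3x)² dx = 4·π/2 = 2*π;  (5)²·∫sin(5x)² dx = 25·π/2 = 25*π/2.
  u² cross terms: 2·(-2)·(2)·∫cos(3x)·sin(3x) dx = -8·(0) = 0;  2·(-2)·(5)·∫cos(3x)·sin(5x) dx = -20·(0) = 0;  2·(2)·(5)·∫sin(3x)·sin(5x) dx = 20·(0) = 0.
  So ∫_0^π u² dx = 2*π + 2*π + 25*π/2 + 0 + 0 + 0 = 33*π/2.
  (u')² squared terms: (6)²·∫cos(3x)² dx = 36·π/2 = 18*π;  (6)²·∫sin(3x)² dx = 36·π/2 = 18*π;  (25)²·∫cos(5x)² dx = 625·π/2 = 625*π/2.
  (u')² cross terms: 2·(6)·(6)·∫cos(3x)·sin(3x) dx = 72·(0) = 0;  2·(6)·(25)·∫cos(3x)·cos(5x) dx = 300·(0) = 0;  2·(6)·(25)·∫sin(3x)·cos(5x) dx = 300·(0) = 0.
  So ∫_0^π (u')² dx = 18*π + 18*π + 625*π/2 + 0 + 0 + 0 = 697*π/2.
||u||_{H^1}^2 = (33*π/2) + (697*π/2) = 365*π.


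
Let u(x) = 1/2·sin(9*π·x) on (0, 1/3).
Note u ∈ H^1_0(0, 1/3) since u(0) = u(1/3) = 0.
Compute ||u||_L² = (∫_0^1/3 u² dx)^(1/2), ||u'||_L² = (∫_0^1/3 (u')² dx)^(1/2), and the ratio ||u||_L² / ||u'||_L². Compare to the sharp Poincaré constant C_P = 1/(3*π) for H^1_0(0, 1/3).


||u||_L² / ||u'||_L² = 1/(9*π) < C_P = 1/(3*π).

u(x) = 1/2·sin(9*π·x), so u'(x) = 9*π*cos(9*π*x)/2.
Writing u(x) = A·sin(kπx/L) with A = 1/2 and k = 3, use ∫_0^L sin²(kπx/L) dx = L/2 and ∫_0^L cos²(kπx/L) dx = L/2.
u² = 1/4·sin²(9*π·x) and (u')² = 81*π^2/4·cos²(9*π·x), and each of sin², cos² integrates to L/2 = 1/6 over (0, 1/3).
∫_0^1/3 u² dx = 1/24, so ||u||_L² = sqrt(6)/12.
∫_0^1/3 (u')² dx = 27*π^2/8, so ||u'||_L² = 3*sqrt(6)*π/4.
Ratio ||u||_L² / ||u'||_L² = 1/(9*π).
Sharp Poincaré constant on H^1_0(0, 1/3) is C_P = L/π = 1/(3*π), achieved by sin(3*π·x).
This is the k = 3 harmonic; the ratio L/(kπ) is strictly less than C_P = L/π, consistent with the sharp inequality ||u||_L² ≤ C_P ||u'||_L².


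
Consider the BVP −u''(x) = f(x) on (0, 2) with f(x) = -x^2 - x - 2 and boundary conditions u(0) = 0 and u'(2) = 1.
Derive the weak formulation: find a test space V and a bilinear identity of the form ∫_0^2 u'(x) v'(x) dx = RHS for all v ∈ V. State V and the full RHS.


V = {v ∈ H^1(0, 2) : v(0) = 0} (test functions vanish at x = 0 where u is specified); weak form: ∫_0^2 u'v' dx = ∫_0^2 (-x^2 - x - 2) v dx + v(2) for all v ∈ V.

Multiply both sides by a test function v and integrate from 0 to 2:
  ∫_0^2 −u''(x) v(x) dx = ∫_0^2 f(x) v(x) dx.
Integrate the LHS by parts once:
  ∫_0^2 −u'' v dx = −[u'(x) v(x)]_0^2 + ∫_0^2 u'(x) v'(x) dx.
Thus ∫_0^2 u'(x) v'(x) dx = ∫_0^2 f(x) v(x) dx + [u'(x) v(x)]_0^2.
Choose V so that boundary terms are either known or forced to vanish.
Mixed BC: u(0) = 0 (Dirichlet) and u'(2) = 1 (Neumann). Define V = {v ∈ H^1(0, 2) : v(0) = 0}. Then [u' v]_0^2 = u'(2)·v(2) − u'(0)·0 = v(2).
Weak formulation: find u (satisfying any essential BC) such that ∫_0^2 u'(x) v'(x) dx = ∫_0^2 f v dx + v(2) for all v ∈ V (Dirichlet at 0 absorbed into V; Neumann datum at x = 2 contributes the boundary term).
Substituting f(x) = -x^2 - x - 2, the right-hand side is ∫_0^2 (-x^2 - x - 2) v dx + v(2).


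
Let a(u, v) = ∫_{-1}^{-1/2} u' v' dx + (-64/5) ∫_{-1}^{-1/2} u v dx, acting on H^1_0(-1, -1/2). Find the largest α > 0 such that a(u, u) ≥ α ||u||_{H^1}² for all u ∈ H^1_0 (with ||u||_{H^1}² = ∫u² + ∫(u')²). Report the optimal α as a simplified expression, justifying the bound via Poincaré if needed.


α = 4*(-16 + 5*π^2)/(5*(1 + 4*π^2))

Coercivity of a(·,·) on H^1_0(-1, -1/2) means a(u, u) ≥ α ||u||_{H^1}² for every u ∈ H^1_0.
The interval has length L = 1/2, and Poincaré/coercivity depend only on L. Here a(u, u) = ∫(u')² + (-64/5)·∫u².
Here c = -64/5 < 0 with |c| < (π/L)² = 4*π^2, so coercivity still holds. The condition a(u,u) ≥ α||u||_{H^1}² reads (1−α)∫(u')² ≥ (α−c)∫u². Any admissible α is ≤ 1 (rapidly oscillating u have ∫u²/∫(u')² → 0), and α = 1 would force 0 ≥ (1−c)∫u², impossible since c < 1; so 1−α > 0. By the sharp Poincaré inequality on H^1_0 of an interval of length L, ∫(u')² ≥ (π/L)²∫u² with equality for the first sine mode sin(π(x−x₀)/L) (x₀ the left endpoint), so the inequality holds for all u iff (1−α)(π/L)² ≥ α − c, i.e. α ≤ ((π/L)² + c)/((π/L)² + 1) = (1 + c(L/π)²)/(1 + (L/π)²). (Direct route, valid since c ≤ 0: Poincaré gives c∫u² ≥ c(L/π)²∫(u')², so a(u,u) ≥ (1 + c(L/π)²)∫(u')², while ||u||_{H^1}² ≤ (1 + (L/π)²)∫(u')²; dividing yields the same α.) With (π/L)² = 4*π^2 and c = -64/5, the largest admissible constant is α = ((π/L)² + c)/((π/L)² + 1).
Simplifying, α = 4*(-16 + 5*π^2)/(5*(1 + 4*π^2)).


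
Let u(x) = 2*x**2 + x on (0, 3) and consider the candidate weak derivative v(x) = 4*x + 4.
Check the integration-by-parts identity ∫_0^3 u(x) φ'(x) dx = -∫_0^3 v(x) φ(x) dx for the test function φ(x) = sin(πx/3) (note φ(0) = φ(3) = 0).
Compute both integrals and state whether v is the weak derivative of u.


LHS = -42/π, RHS = -60/π. No, v is not the weak derivative of u.

u(x) = 2*x**2 + x, classical derivative u'(x) = 4*x + 1.
φ(x) = sin(πx/3), so φ'(x) = π*cos(π*x/3)/3.
Note φ(0) = φ(3) = 0, so the boundary term u·φ vanishes.
LHS = ∫_0^3 u(x) φ'(x) dx = ∫_0^3 (2*π*x^2*cos(π*x/3)/3 + π*x*cos(π*x/3)/3) dx. Term by term:
  ∫_0^3 π*x*cos(π*x/3)/3 dx = -6/π;  ∫_0^3 2*π*x^2*cos(π*x/3)/3 dx = -36/π.
Sum: -6/π − 36/π = -42/π.
So LHS = -42/π.
∫_0^3 v(x) φ(x) dx = ∫_0^3 (4*x*sin(π*x/3) + 4*sin(π*x/3)) dx. Term by term:
  ∫_0^3 4*sin(π*x/3) dx = 24/π;  ∫_0^3 4*x*sin(π*x/3) dx = 36/π.
Sum: 24/π + 36/π = 60/π.
So RHS = -∫_0^3 v(x) φ(x) dx = -60/π.
LHS − RHS = 18/π ≠ 0, so the identity fails.
(For a valid weak derivative the identity must hold for EVERY test function, in particular this one. The failure shows v is NOT the weak derivative of u.)
Correct weak derivative would be u'(x) = 4*x + 1.


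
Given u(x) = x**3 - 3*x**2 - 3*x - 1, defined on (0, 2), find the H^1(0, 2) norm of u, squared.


||u||_{H^1}^2 = 5008/35

The H^1 norm (squared) on an interval (0, L) is
  ||u||_{H^1}^2 = ∫_0^L u(x)^2 dx + ∫_0^L u'(x)^2 dx.
Compute u'(x) = 3*x**2 - 6*x - 3.
Then u(x)^2 = x**6 - 6*x**5 + 3*x**4 + 16*x**3 + 15*x**2 + 6*x + 1 and u'(x)^2 = 9*x**4 - 36*x**3 + 18*x**2 + 36*x + 9.
Integrate each monomial from 0 to 2 using ∫_0^2 c·x^n dx = c·2^(n+1)/(n+1):
  ∫_0^2 u(x)^2 dx = ∫_0^2 (x^6 - 6*x^5 + 3*x^4 + 16*x^3 + 15*x^2 + 6*x + 1) dx. Term by term:
    ∫_0^2 x^6 dx = 128/7;  ∫_0^2 -6*x^5 dx = -64;  ∫_0^2 3*x^4 dx = 96/5;
    ∫_0^2 16*x^3 dx = 64;  ∫_0^2 15*x^2 dx = 40;  ∫_0^2 6*x dx = 12;
    ∫_0^2 1 dx = 2.
  Sum: 128/7 − 64 + 96/5 + 64 + 40 + 12 + 2 = 3202/35.
  ∫_0^2 u'(x)^2 dx = ∫_0^2 (9*x^4 - 36*x^3 + 18*x^2 + 36*x + 9) dx. Term by term:
    ∫_0^2 9*x^4 dx = 288/5;  ∫_0^2 -36*x^3 dx = -144;  ∫_0^2 18*x^2 dx = 48;
    ∫_0^2 36*x dx = 72;  ∫_0^2 9 dx = 18.
  Sum: 288/5 − 144 + 48 + 72 + 18 = 258/5.
Adding: ||u||_{H^1}^2 = 3202/35 + 258/5 = 5008/35.


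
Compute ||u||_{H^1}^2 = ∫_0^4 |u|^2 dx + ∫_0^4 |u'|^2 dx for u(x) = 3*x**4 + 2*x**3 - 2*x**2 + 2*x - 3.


||u||_{H^1}^2 = 80432756/105

The H^1 norm (squared) on an interval (0, L) is
  ||u||_{H^1}^2 = ∫_0^L u(x)^2 dx + ∫_0^L u'(x)^2 dx.
Compute u'(x) = 12*x**3 + 6*x**2 - 4*x + 2.
Then u(x)^2 = 9*x**8 + 12*x**7 - 8*x**6 + 4*x**5 - 6*x**4 - 20*x**3 + 16*x**2 - 12*x + 9 and u'(x)^2 = 144*x**6 + 144*x**5 - 60*x**4 + 40*x**2 - 16*x + 4.
Integrate each monomial from 0 to 4 using ∫_0^4 c·x^n dx = c·4^(n+1)/(n+1):
  ∫_0^4 u(x)^2 dx = ∫_0^4 (9*x^8 + 12*x^7 - 8*x^6 + 4*x^5 - 6*x^4 - 20*x^3 + 16*x^2 - 12*x + 9) dx. Term by term:
    ∫_0^4 9*x^8 dx = 262144;  ∫_0^4 12*x^7 dx = 98304;  ∫_0^4 -8*x^6 dx = -131072/7;
    ∫_0^4 4*x^5 dx = 8192/3;  ∫_0^4 -6*x^4 dx = -6144/5;  ∫_0^4 -20*x^3 dx = -1280;
    ∫_0^4 16*x^2 dx = 1024/3;  ∫_0^4 -12*x dx = -96;  ∫_0^4 9 dx = 36.
  Sum: 262144 + 98304 − 131072/7 + 8192/3 − 6144/5 − 1280 + 1024/3 − 96 + 36 = 11977932/35.
  ∫_0^4 u'(x)^2 dx = ∫_0^4 (144*x^6 + 144*x^5 - 60*x^4 + 40*x^2 - 16*x + 4) dx. Term by term:
    ∫_0^4 144*x^6 dx = 2359296/7;  ∫_0^4 144*x^5 dx = 98304;  ∫_0^4 -60*x^4 dx = -12288;
    ∫_0^4 40*x^2 dx = 2560/3;  ∫_0^4 -16*x dx = -128;  ∫_0^4 4 dx = 16.
  Sum: 2359296/7 + 98304 − 12288 + 2560/3 − 128 + 16 = 8899792/21.
Adding: ||u||_{H^1}^2 = 11977932/35 + 8899792/21 = 80432756/105.


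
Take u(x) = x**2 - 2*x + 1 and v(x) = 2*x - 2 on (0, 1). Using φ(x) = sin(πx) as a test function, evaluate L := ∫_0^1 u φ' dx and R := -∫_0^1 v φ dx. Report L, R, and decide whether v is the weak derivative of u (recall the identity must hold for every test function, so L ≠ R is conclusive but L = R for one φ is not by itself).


LHS = 2/π, RHS = 2/π. Yes, v = u' weakly.

u(x) = x**2 - 2*x + 1, classical derivative u'(x) = 2*x - 2.
φ(x) = sin(πx), so φ'(x) = π*cos(π*x).
Note φ(0) = φ(1) = 0, so the boundary term u·φ vanishes.
LHS = ∫_0^1 u(x) φ'(x) dx = ∫_0^1 (π*x^2*cos(π*x) - 2*π*x*cos(π*x) + π*cos(π*x)) dx. Term by term:
  ∫_0^1 π*cos(π*x) dx = 0;  ∫_0^1 π*x^2*cos(π*x) dx = -2/π;  ∫_0^1 -2*π*x*cos(π*x) dx = 4/π.
Sum: 0 − 2/π + 4/π = 2/π.
So LHS = 2/π.
∫_0^1 v(x) φ(x) dx = ∫_0^1 (2*x*sin(π*x) - 2*sin(π*x)) dx. Term by term:
  ∫_0^1 -2*sin(π*x) dx = -4/π;  ∫_0^1 2*x*sin(π*x) dx = 2/π.
Sum: -4/π + 2/π = -2/π.
So RHS = -∫_0^1 v(x) φ(x) dx = 2/π.
LHS = RHS, so the identity holds for this test φ.
Moreover u is smooth here and v(x) = u'(x) = 2*x - 2 pointwise, so the identity holds for every test function. Hence v is the weak derivative of u.


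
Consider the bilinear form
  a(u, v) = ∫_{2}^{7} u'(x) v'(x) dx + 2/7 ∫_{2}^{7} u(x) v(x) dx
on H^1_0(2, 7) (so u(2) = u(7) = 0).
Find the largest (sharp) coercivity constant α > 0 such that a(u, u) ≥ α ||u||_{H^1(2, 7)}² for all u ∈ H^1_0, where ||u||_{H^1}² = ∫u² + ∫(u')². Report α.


α = (50/7 + π^2)/(π^2 + 25)

Coercivity of a(·,·) on H^1_0(2, 7) means a(u, u) ≥ α ||u||_{H^1}² for every u ∈ H^1_0.
The interval has length L = 5, and Poincaré/coercivity depend only on L. Here a(u, u) = ∫(u')² + (2/7)·∫u².
Here 0 < c = 2/7 < 1. The condition a(u,u) ≥ α||u||_{H^1}² reads (1−α)∫(u')² ≥ (α−c)∫u². Any admissible α is ≤ 1 (rapidly oscillating u have ∫u²/∫(u')² → 0), and α = 1 would force 0 ≥ (1−c)∫u², impossible since c < 1; so 1−α > 0. By the sharp Poincaré inequality on H^1_0 of an interval of length L, ∫(u')² ≥ (π/L)²∫u² with equality for the first sine mode sin(π(x−x₀)/L) (x₀ the left endpoint), so the inequality holds for all u iff (1−α)(π/L)² ≥ α − c, i.e. α ≤ ((π/L)² + c)/((π/L)² + 1) = (1 + c(L/π)²)/(1 + (L/π)²). With (π/L)² = π^2/25 and c = 2/7, the largest admissible constant is α = ((π/L)² + c)/((π/L)² + 1).
Simplifying, α = (50/7 + π^2)/(π^2 + 25).


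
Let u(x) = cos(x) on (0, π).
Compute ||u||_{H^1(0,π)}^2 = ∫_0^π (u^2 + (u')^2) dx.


||u||_{H^1(0,π)}^2 = π

u'(x) = -sin(x).
Expand u² and (u')² and integrate term by term on (0, π), using: for integers n ≥ 1, ∫_0^π sin²(nx) dx = ∫_0^π cos²(nx) dx = π/2; for n ≠ n', ∫_0^π sin(nx)sin(n'x) dx = ∫_0^π cos(nx)cos(n'x) dx = 0; and by product-to-sum, ∫_0^π sin(nx)cos(n'x) dx = ½∫_0^π [sin((n+n')x) + sin((n−n')x)] dx, which is 0 when n+n' is even and 2n/(n²−n'²) when n+n' is odd (it need not vanish on (0, π)).
  u² squared terms: (1)²·∫cos(x)² dx = 1·π/2 = π/2.
  So ∫_0^π u² dx = π/2.
  (u')² squared terms: (-1)²·∫sin(x)² dx = 1·π/2 = π/2.
  So ∫_0^π (u')² dx = π/2.
||u||_{H^1}^2 = (π/2) + (π/2) = π.


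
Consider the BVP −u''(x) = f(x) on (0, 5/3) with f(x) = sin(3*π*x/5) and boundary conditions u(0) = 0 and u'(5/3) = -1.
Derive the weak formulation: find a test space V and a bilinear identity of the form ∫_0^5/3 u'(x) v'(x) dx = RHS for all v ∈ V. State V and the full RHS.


V = {v ∈ H^1(0, 5/3) : v(0) = 0} (test functions vanish at x = 0 where u is specified); weak form: ∫_0^5/3 u'v' dx = ∫_0^5/3 (sin(3*π*x/5)) v dx − v(5/3) for all v ∈ V.

Multiply both sides by a test function v and integrate from 0 to 5/3:
  ∫_0^5/3 −u''(x) v(x) dx = ∫_0^5/3 f(x) v(x) dx.
Integrate the LHS by parts once:
  ∫_0^5/3 −u'' v dx = −[u'(x) v(x)]_0^5/3 + ∫_0^5/3 u'(x) v'(x) dx.
Thus ∫_0^5/3 u'(x) v'(x) dx = ∫_0^5/3 f(x) v(x) dx + [u'(x) v(x)]_0^5/3.
Choose V so that boundary terms are either known or forced to vanish.
Mixed BC: u(0) = 0 (Dirichlet) and u'(5/3) = -1 (Neumann). Define V = {v ∈ H^1(0, 5/3) : v(0) = 0}. Then [u' v]_0^5/3 = u'(5/3)·v(5/3) − u'(0)·0 = − v(5/3).
Weak formulation: find u (satisfying any essential BC) such that ∫_0^5/3 u'(x) v'(x) dx = ∫_0^5/3 f v dx − v(5/3) for all v ∈ V (Dirichlet at 0 absorbed into V; Neumann datum at x = 5/3 contributes the boundary term).
Substituting f(x) = sin(3*π*x/5), the right-hand side is ∫_0^5/3 (sin(3*π*x/5)) v dx − v(5/3).


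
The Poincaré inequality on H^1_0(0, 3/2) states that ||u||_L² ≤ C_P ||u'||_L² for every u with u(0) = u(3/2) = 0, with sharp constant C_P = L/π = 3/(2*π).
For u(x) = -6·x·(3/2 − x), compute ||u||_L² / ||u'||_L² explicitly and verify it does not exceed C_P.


||u||_L² / ||u'||_L² = 3*sqrt(10)/20 < C_P = 3/(2*π).

u(x) = -6·x·(3/2 − x), so u'(x) = 12*x - 9.
u(x) = -6·x·(3/2 − x) vanishes at x = 0 and x = 3/2, so u ∈ H^1_0(0, 3/2). Differentiate via the product rule and integrate the resulting polynomials term by term.
  ∫_0^3/2 u² dx = ∫_0^3/2 (36*x^4 - 108*x^3 + 81*x^2) dx. Term by term:
    ∫_0^3/2 36*x^4 dx = 2187/40;  ∫_0^3/2 -108*x^3 dx = -2187/16;  ∫_0^3/2 81*x^2 dx = 729/8.
  Sum: 2187/40 − 2187/16 + 729/8 = 729/80.
  ∫_0^3/2 (u')² dx = ∫_0^3/2 (144*x^2 - 216*x + 81) dx. Term by term:
    ∫_0^3/2 144*x^2 dx = 162;  ∫_0^3/2 -216*x dx = -243;  ∫_0^3/2 81 dx = 243/2.
  Sum: 162 − 243 + 243/2 = 81/2.
∫_0^3/2 u² dx = 729/80, so ||u||_L² = 27*sqrt(5)/20.
∫_0^3/2 (u')² dx = 81/2, so ||u'||_L² = 9*sqrt(2)/2.
Ratio ||u||_L² / ||u'||_L² = 3*sqrt(10)/20.
Sharp Poincaré constant on H^1_0(0, 3/2) is C_P = L/π = 3/(2*π), achieved by sin(2*π/3·x).
A polynomial bump cannot attain the sharp Poincaré constant (only the first sine eigenfunction does), so the ratio is strictly less than C_P, consistent with ||u||_L² ≤ C_P ||u'||_L².


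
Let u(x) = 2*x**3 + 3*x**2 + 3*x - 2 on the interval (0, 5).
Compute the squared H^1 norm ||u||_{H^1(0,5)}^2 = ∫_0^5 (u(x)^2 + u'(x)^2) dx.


||u||_{H^1}^2 = 1785985/14

The H^1 norm (squared) on an interval (0, L) is
  ||u||_{H^1}^2 = ∫_0^L u(x)^2 dx + ∫_0^L u'(x)^2 dx.
Compute u'(x) = 6*x**2 + 6*x + 3.
Then u(x)^2 = 4*x**6 + 12*x**5 + 21*x**4 + 10*x**3 - 3*x**2 - 12*x + 4 and u'(x)^2 = 36*x**4 + 72*x**3 + 72*x**2 + 36*x + 9.
Integrate each monomial from 0 to 5 using ∫_0^5 c·x^n dx = c·5^(n+1)/(n+1):
  ∫_0^5 u(x)^2 dx = ∫_0^5 (4*x^6 + 12*x^5 + 21*x^4 + 10*x^3 - 3*x^2 - 12*x + 4) dx. Term by term:
    ∫_0^5 4*x^6 dx = 312500/7;  ∫_0^5 12*x^5 dx = 31250;  ∫_0^5 21*x^4 dx = 13125;
    ∫_0^5 10*x^3 dx = 3125/2;  ∫_0^5 -3*x^2 dx = -125;  ∫_0^5 -12*x dx = -150;
    ∫_0^5 4 dx = 20.
  Sum: 312500/7 + 31250 + 13125 + 3125/2 − 125 − 150 + 20 = 1264555/14.
  ∫_0^5 u'(x)^2 dx = ∫_0^5 (36*x^4 + 72*x^3 + 72*x^2 + 36*x + 9) dx. Term by term:
    ∫_0^5 36*x^4 dx = 22500;  ∫_0^5 72*x^3 dx = 11250;  ∫_0^5 72*x^2 dx = 3000;
    ∫_0^5 36*x dx = 450;  ∫_0^5 9 dx = 45.
  Sum: 22500 + 11250 + 3000 + 450 + 45 = 37245.
Adding: ||u||_{H^1}^2 = 1264555/14 + 37245 = 1785985/14.


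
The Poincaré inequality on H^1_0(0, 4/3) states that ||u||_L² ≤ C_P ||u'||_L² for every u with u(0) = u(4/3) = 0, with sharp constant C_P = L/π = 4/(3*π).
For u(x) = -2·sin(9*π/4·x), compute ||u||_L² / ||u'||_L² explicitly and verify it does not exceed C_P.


||u||_L² / ||u'||_L² = 4/(9*π) < C_P = 4/(3*π).

u(x) = -2·sin(9*π/4·x), so u'(x) = -9*π*cos(9*π*x/4)/2.
Writing u(x) = A·sin(kπx/L) with A = -2 and k = 3, use ∫_0^L sin²(kπx/L) dx = L/2 and ∫_0^L cos²(kπx/L) dx = L/2.
u² = 4·sin²(9*π/4·x) and (u')² = 81*π^2/4·cos²(9*π/4·x), and each of sin², cos² integrates to L/2 = 2/3 over (0, 4/3).
∫_0^4/3 u² dx = 8/3, so ||u||_L² = 2*sqrt(6)/3.
∫_0^4/3 (u')² dx = 27*π^2/2, so ||u'||_L² = 3*sqrt(6)*π/2.
Ratio ||u||_L² / ||u'||_L² = 4/(9*π).
Sharp Poincaré constant on H^1_0(0, 4/3) is C_P = L/π = 4/(3*π), achieved by sin(3*π/4·x).
This is the k = 3 harmonic; the ratio L/(kπ) is strictly less than C_P = L/π, consistent with the sharp inequality ||u||_L² ≤ C_P ||u'||_L².


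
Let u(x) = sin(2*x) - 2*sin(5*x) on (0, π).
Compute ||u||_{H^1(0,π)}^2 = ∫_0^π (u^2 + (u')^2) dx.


||u||_{H^1(0,π)}^2 = 109*π/2

u'(x) = 2*cos(2*x) - 10*cos(5*x).
Expand u² and (u')² and integrate term by term on (0, π), using: for integers n ≥ 1, ∫_0^π sin²(nx) dx = ∫_0^π cos²(nx) dx = π/2; for n ≠ n', ∫_0^π sin(nx)sin(n'x) dx = ∫_0^π cos(nx)cos(n'x) dx = 0; and by product-to-sum, ∫_0^π sin(nx)cos(n'x) dx = ½∫_0^π [sin((n+n')x) + sin((n−n')x)] dx, which is 0 when n+n' is even and 2n/(n²−n'²) when n+n' is odd (it need not vanish on (0, π)).
  u² squared terms: (-2)²·∫sin(5x)² dx = 4·π/2 = 2*π;  (1)²·∫sin(2x)² dx = 1·π/2 = π/2.
  u² cross terms: 2·(-2)·(1)·∫sin(5x)·sin(2x) dx = -4·(0) = 0.
  So ∫_0^π u² dx = 2*π + π/2 + 0 = 5*π/2.
  (u')² squared terms: (-10)²·∫cos(5x)² dx = 100·π/2 = 50*π;  (2)²·∫cos(2x)² dx = 4·π/2 = 2*π.
  (u')² cross terms: 2·(-10)·(2)·∫cos(5x)·cos(2x) dx = -40·(0) = 0.
  So ∫_0^π (u')² dx = 50*π + 2*π + 0 = 52*π.
||u||_{H^1}^2 = (5*π/2) + (52*π) = 109*π/2.


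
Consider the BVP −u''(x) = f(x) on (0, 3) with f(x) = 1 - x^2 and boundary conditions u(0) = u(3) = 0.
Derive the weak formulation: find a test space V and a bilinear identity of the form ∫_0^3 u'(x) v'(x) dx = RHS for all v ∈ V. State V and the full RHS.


V = H^1_0(0, 3) (so v(0) = v(3) = 0); weak form: ∫_0^3 u'v' dx = ∫_0^3 (1 - x^2) v dx for all v ∈ V.

Multiply both sides by a test function v and integrate from 0 to 3:
  ∫_0^3 −u''(x) v(x) dx = ∫_0^3 f(x) v(x) dx.
Integrate the LHS by parts once:
  ∫_0^3 −u'' v dx = −[u'(x) v(x)]_0^3 + ∫_0^3 u'(x) v'(x) dx.
Thus ∫_0^3 u'(x) v'(x) dx = ∫_0^3 f(x) v(x) dx + [u'(x) v(x)]_0^3.
Choose V so that boundary terms are either known or forced to vanish.
u is Dirichlet: u(0) = u(3) = 0. Let V = H^1_0(0, 3); then v(0) = v(3) = 0, and [u' v]_0^3 = 0.
Weak formulation: find u (satisfying any essential BC) such that ∫_0^3 u'(x) v'(x) dx = ∫_0^3 f v dx for all v ∈ V.
Substituting f(x) = 1 - x^2, the right-hand side is ∫_0^3 (1 - x^2) v dx.


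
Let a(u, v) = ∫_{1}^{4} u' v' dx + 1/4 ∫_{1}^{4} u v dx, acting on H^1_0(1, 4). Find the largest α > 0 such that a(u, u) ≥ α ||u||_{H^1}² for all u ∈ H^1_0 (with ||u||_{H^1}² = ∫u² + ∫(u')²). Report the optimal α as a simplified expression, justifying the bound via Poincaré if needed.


α = (9/4 + π^2)/(9 + π^2)

Coercivity of a(·,·) on H^1_0(1, 4) means a(u, u) ≥ α ||u||_{H^1}² for every u ∈ H^1_0.
The interval has length L = 3, and Poincaré/coercivity depend only on L. Here a(u, u) = ∫(u')² + (1/4)·∫u².
Here 0 < c = 1/4 < 1. The condition a(u,u) ≥ α||u||_{H^1}² reads (1−α)∫(u')² ≥ (α−c)∫u². Any admissible α is ≤ 1 (rapidly oscillating u have ∫u²/∫(u')² → 0), and α = 1 would force 0 ≥ (1−c)∫u², impossible since c < 1; so 1−α > 0. By the sharp Poincaré inequality on H^1_0 of an interval of length L, ∫(u')² ≥ (π/L)²∫u² with equality for the first sine mode sin(π(x−x₀)/L) (x₀ the left endpoint), so the inequality holds for all u iff (1−α)(π/L)² ≥ α − c, i.e. α ≤ ((π/L)² + c)/((π/L)² + 1) = (1 + c(L/π)²)/(1 + (L/π)²). With (π/L)² = π^2/9 and c = 1/4, the largest admissible constant is α = ((π/L)² + c)/((π/L)² + 1).
Simplifying, α = (9/4 + π^2)/(9 + π^2).


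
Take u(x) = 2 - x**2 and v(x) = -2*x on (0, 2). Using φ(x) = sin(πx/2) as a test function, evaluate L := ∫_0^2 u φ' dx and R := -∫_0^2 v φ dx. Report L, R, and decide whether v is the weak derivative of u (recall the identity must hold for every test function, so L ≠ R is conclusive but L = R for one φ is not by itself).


LHS = 8/π, RHS = 8/π. Yes, v = u' weakly.

u(x) = 2 - x**2, classical derivative u'(x) = -2*x.
φ(x) = sin(πx/2), so φ'(x) = π*cos(π*x/2)/2.
Note φ(0) = φ(2) = 0, so the boundary term u·φ vanishes.
LHS = ∫_0^2 u(x) φ'(x) dx = ∫_0^2 (-π*x^2*cos(π*x/2)/2 + π*cos(π*x/2)) dx. Term by term:
  ∫_0^2 π*cos(π*x/2) dx = 0;  ∫_0^2 -π*x^2*cos(π*x/2)/2 dx = 8/π.
Sum: 0 + 8/π = 8/π.
So LHS = 8/π.
∫_0^2 v(x) φ(x) dx = ∫_0^2 (-2*x*sin(π*x/2)) dx. Term by term:
  ∫_0^2 -2*x*sin(π*x/2) dx = -8/π.
So RHS = -∫_0^2 v(x) φ(x) dx = 8/π.
LHS = RHS, so the identity holds for this test φ.
Moreover u is smooth here and v(x) = u'(x) = -2*x pointwise, so the identity holds for every test function. Hence v is the weak derivative of u.


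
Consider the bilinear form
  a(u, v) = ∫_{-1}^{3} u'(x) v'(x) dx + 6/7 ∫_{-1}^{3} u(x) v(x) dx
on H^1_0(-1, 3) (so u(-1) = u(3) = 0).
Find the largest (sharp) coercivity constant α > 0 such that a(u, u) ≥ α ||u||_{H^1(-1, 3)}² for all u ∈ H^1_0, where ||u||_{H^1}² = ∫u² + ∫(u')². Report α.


α = (π^2 + 96/7)/(π^2 + 16)

Coercivity of a(·,·) on H^1_0(-1, 3) means a(u, u) ≥ α ||u||_{H^1}² for every u ∈ H^1_0.
The interval has length L = 4, and Poincaré/coercivity depend only on L. Here a(u, u) = ∫(u')² + (6/7)·∫u².
Here 0 < c = 6/7 < 1. The condition a(u,u) ≥ α||u||_{H^1}² reads (1−α)∫(u')² ≥ (α−c)∫u². Any admissible α is ≤ 1 (rapidly oscillating u have ∫u²/∫(u')² → 0), and α = 1 would force 0 ≥ (1−c)∫u², impossible since c < 1; so 1−α > 0. By the sharp Poincaré inequality on H^1_0 of an interval of length L, ∫(u')² ≥ (π/L)²∫u² with equality for the first sine mode sin(π(x−x₀)/L) (x₀ the left endpoint), so the inequality holds for all u iff (1−α)(π/L)² ≥ α − c, i.e. α ≤ ((π/L)² + c)/((π/L)² + 1) = (1 + c(L/π)²)/(1 + (L/π)²). With (π/L)² = π^2/16 and c = 6/7, the largest admissible constant is α = ((π/L)² + c)/((π/L)² + 1).
Simplifying, α = (π^2 + 96/7)/(π^2 + 16).


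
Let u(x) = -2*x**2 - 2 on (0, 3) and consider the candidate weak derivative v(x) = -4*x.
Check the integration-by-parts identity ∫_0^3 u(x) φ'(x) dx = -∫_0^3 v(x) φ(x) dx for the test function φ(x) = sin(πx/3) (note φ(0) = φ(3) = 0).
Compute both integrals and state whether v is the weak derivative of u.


LHS = 36/π, RHS = 36/π. Yes, v = u' weakly.

u(x) = -2*x**2 - 2, classical derivative u'(x) = -4*x.
φ(x) = sin(πx/3), so φ'(x) = π*cos(π*x/3)/3.
Note φ(0) = φ(3) = 0, so the boundary term u·φ vanishes.
LHS = ∫_0^3 u(x) φ'(x) dx = ∫_0^3 (-2*π*x^2*cos(π*x/3)/3 - 2*π*cos(π*x/3)/3) dx. Term by term:
  ∫_0^3 -2*π*cos(π*x/3)/3 dx = 0;  ∫_0^3 -2*π*x^2*cos(π*x/3)/3 dx = 36/π.
Sum: 0 + 36/π = 36/π.
So LHS = 36/π.
∫_0^3 v(x) φ(x) dx = ∫_0^3 (-4*x*sin(π*x/3)) dx. Term by term:
  ∫_0^3 -4*x*sin(π*x/3) dx = -36/π.
So RHS = -∫_0^3 v(x) φ(x) dx = 36/π.
LHS = RHS, so the identity holds for this test φ.
Moreover u is smooth here and v(x) = u'(x) = -4*x pointwise, so the identity holds for every test function. Hence v is the weak derivative of u.


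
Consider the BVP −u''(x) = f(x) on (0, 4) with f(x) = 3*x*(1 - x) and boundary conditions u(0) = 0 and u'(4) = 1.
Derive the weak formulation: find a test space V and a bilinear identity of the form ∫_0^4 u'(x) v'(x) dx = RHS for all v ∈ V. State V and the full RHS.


V = {v ∈ H^1(0, 4) : v(0) = 0} (test functions vanish at x = 0 where u is specified); weak form: ∫_0^4 u'v' dx = ∫_0^4 (3*x*(1 - x)) v dx + v(4) for all v ∈ V.

Multiply both sides by a test function v and integrate from 0 to 4:
  ∫_0^4 −u''(x) v(x) dx = ∫_0^4 f(x) v(x) dx.
Integrate the LHS by parts once:
  ∫_0^4 −u'' v dx = −[u'(x) v(x)]_0^4 + ∫_0^4 u'(x) v'(x) dx.
Thus ∫_0^4 u'(x) v'(x) dx = ∫_0^4 f(x) v(x) dx + [u'(x) v(x)]_0^4.
Choose V so that boundary terms are either known or forced to vanish.
Mixed BC: u(0) = 0 (Dirichlet) and u'(4) = 1 (Neumann). Define V = {v ∈ H^1(0, 4) : v(0) = 0}. Then [u' v]_0^4 = u'(4)·v(4) − u'(0)·0 = v(4).
Weak formulation: find u (satisfying any essential BC) such that ∫_0^4 u'(x) v'(x) dx = ∫_0^4 f v dx + v(4) for all v ∈ V (Dirichlet at 0 absorbed into V; Neumann datum at x = 4 contributes the boundary term).
Substituting f(x) = 3*x*(1 - x), the right-hand side is ∫_0^4 (3*x*(1 - x)) v dx + v(4).


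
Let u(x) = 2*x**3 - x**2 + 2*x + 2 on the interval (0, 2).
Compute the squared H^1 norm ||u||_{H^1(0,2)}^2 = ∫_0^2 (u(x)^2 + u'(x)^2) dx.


||u||_{H^1}^2 = 2304/7

The H^1 norm (squared) on an interval (0, L) is
  ||u||_{H^1}^2 = ∫_0^L u(x)^2 dx + ∫_0^L u'(x)^2 dx.
Compute u'(x) = 6*x**2 - 2*x + 2.
Then u(x)^2 = 4*x**6 - 4*x**5 + 9*x**4 + 4*x**3 + 8*x + 4 and u'(x)^2 = 36*x**4 - 24*x**3 + 28*x**2 - 8*x + 4.
Integrate each monomial from 0 to 2 using ∫_0^2 c·x^n dx = c·2^(n+1)/(n+1):
  ∫_0^2 u(x)^2 dx = ∫_0^2 (4*x^6 - 4*x^5 + 9*x^4 + 4*x^3 + 8*x + 4) dx. Term by term:
    ∫_0^2 4*x^6 dx = 512/7;  ∫_0^2 -4*x^5 dx = -128/3;  ∫_0^2 9*x^4 dx = 288/5;
    ∫_0^2 4*x^3 dx = 16;  ∫_0^2 8*x dx = 16;  ∫_0^2 4 dx = 8.
  Sum: 512/7 − 128/3 + 288/5 + 16 + 16 + 8 = 13448/105.
  ∫_0^2 u'(x)^2 dx = ∫_0^2 (36*x^4 - 24*x^3 + 28*x^2 - 8*x + 4) dx. Term by term:
    ∫_0^2 36*x^4 dx = 1152/5;  ∫_0^2 -24*x^3 dx = -96;  ∫_0^2 28*x^2 dx = 224/3;
    ∫_0^2 -8*x dx = -16;  ∫_0^2 4 dx = 8.
  Sum: 1152/5 − 96 + 224/3 − 16 + 8 = 3016/15.
Adding: ||u||_{H^1}^2 = 13448/105 + 3016/15 = 2304/7.


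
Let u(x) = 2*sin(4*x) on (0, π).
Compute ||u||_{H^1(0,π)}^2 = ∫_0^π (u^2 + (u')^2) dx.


||u||_{H^1(0,π)}^2 = 34*π

u'(x) = 8*cos(4*x).
Expand u² and (u')² and integrate term by term on (0, π), using: for integers n ≥ 1, ∫_0^π sin²(nx) dx = ∫_0^π cos²(nx) dx = π/2; for n ≠ n', ∫_0^π sin(nx)sin(n'x) dx = ∫_0^π cos(nx)cos(n'x) dx = 0; and by product-to-sum, ∫_0^π sin(nx)cos(n'x) dx = ½∫_0^π [sin((n+n')x) + sin((n−n')x)] dx, which is 0 when n+n' is even and 2n/(n²−n'²) when n+n' is odd (it need not vanish on (0, π)).
  u² squared terms: (2)²·∫sin(4x)² dx = 4·π/2 = 2*π.
  So ∫_0^π u² dx = 2*π.
  (u')² squared terms: (8)²·∫cos(4x)² dx = 64·π/2 = 32*π.
  So ∫_0^π (u')² dx = 32*π.
||u||_{H^1}^2 = (2*π) + (32*π) = 34*π.


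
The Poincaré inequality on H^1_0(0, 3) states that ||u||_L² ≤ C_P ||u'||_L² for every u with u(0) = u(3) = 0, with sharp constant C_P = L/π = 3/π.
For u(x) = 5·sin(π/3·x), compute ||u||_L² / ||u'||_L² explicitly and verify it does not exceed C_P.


||u||_L² / ||u'||_L² = 3/π = C_P.

u(x) = 5·sin(π/3·x), so u'(x) = 5*π*cos(π*x/3)/3.
Writing u(x) = A·sin(kπx/L) with A = 5 and k = 1, use ∫_0^L sin²(kπx/L) dx = L/2 and ∫_0^L cos²(kπx/L) dx = L/2.
u² = 25·sin²(π/3·x) and (u')² = 25*π^2/9·cos²(π/3·x), and each of sin², cos² integrates to L/2 = 3/2 over (0, 3).
∫_0^3 u² dx = 75/2, so ||u||_L² = 5*sqrt(6)/2.
∫_0^3 (u')² dx = 25*π^2/6, so ||u'||_L² = 5*sqrt(6)*π/6.
Ratio ||u||_L² / ||u'||_L² = 3/π.
Sharp Poincaré constant on H^1_0(0, 3) is C_P = L/π = 3/π, achieved by sin(π/3·x).
This is the k = 1 eigenfunction (up to amplitude), so the ratio equals the sharp Poincaré constant exactly.
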